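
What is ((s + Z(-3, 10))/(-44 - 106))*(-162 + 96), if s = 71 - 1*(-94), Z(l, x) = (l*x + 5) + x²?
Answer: 528/5 ≈ 105.60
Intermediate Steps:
Z(l, x) = 5 + x² + l*x (Z(l, x) = (5 + l*x) + x² = 5 + x² + l*x)
s = 165 (s = 71 + 94 = 165)
((s + Z(-3, 10))/(-44 - 106))*(-162 + 96) = ((165 + (5 + 10² - 3*10))/(-44 - 106))*(-162 + 96) = ((165 + (5 + 100 - 30))/(-150))*(-66) = ((165 + 75)*(-1/150))*(-66) = (240*(-1/150))*(-66) = -8/5*(-66) = 528/5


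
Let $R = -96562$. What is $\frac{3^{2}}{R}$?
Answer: $- \frac{9}{96562} \approx -9.3204 \cdot 10^{-5}$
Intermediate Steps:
$\frac{3^{2}}{R} = \frac{3^{2}}{-96562} = 9 \left(- \frac{1}{96562}\right) = - \frac{9}{96562}$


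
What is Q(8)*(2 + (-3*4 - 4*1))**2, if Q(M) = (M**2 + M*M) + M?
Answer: 26656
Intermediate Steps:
Q(M) = M + 2*M**2 (Q(M) = (M**2 + M**2) + M = 2*M**2 + M = M + 2*M**2)
Q(8)*(2 + (-3*4 - 4*1))**2 = (8*(1 + 2*8))*(2 + (-3*4 - 4*1))**2 = (8*(1 + 16))*(2 + (-12 - 4))**2 = (8*17)*(2 - 16)**2 = 136*(-14)**2 = 136*196 = 26656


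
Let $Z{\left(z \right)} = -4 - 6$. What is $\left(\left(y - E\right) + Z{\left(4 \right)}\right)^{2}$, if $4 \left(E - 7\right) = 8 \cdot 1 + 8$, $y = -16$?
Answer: $1369$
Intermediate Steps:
$Z{\left(z \right)} = -10$ ($Z{\left(z \right)} = -4 - 6 = -10$)
$E = 11$ ($E = 7 + \frac{8 \cdot 1 + 8}{4} = 7 + \frac{8 + 8}{4} = 7 + \frac{1}{4} \cdot 16 = 7 + 4 = 11$)
$\left(\left(y - E\right) + Z{\left(4 \right)}\right)^{2} = \left(\left(-16 - 11\right) - 10\right)^{2} = \left(-27 - 10\right)^{2} = \left(-37\right)^{2} = 1369$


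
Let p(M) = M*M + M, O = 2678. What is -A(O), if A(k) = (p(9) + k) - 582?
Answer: -2186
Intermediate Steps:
p(M) = M + M² (p(M) = M² + M = M + M²)
A(k) = -492 + k (A(k) = (9*(1 + 9) + k) - 582 = (9*10 + k) - 582 = (90 + k) - 582 = -492 + k)
-A(O) = -(-492 + 2678) = -1*2186 = -2186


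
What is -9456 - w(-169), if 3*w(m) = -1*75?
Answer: -9431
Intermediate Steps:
w(m) = -25 (w(m) = (-1*75)/3 = (⅓)*(-75) = -25)
-9456 - w(-169) = -9456 - 1*(-25) = -9456 + 25 = -9431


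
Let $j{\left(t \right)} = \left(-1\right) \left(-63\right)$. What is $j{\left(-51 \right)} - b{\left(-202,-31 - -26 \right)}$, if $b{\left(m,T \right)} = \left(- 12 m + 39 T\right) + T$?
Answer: $-2161$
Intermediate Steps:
$j{\left(t \right)} = 63$
$b{\left(m,T \right)} = - 12 m + 40 T$
$j{\left(-51 \right)} - b{\left(-202,-31 - -26 \right)} = 63 - \left(\left(-12\right) \left(-202\right) + 40 \left(-31 - -26\right)\right) = 63 - \left(2424 + 40 \left(-31 + 26\right)\right) = 63 - \left(2424 + 40 \left(-5\right)\right) = 63 - \left(2424 - 200\right) = 63 - 2224 = -2161$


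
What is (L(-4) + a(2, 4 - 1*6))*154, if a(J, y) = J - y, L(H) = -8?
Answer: -616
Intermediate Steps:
(L(-4) + a(2, 4 - 1*6))*154 = (-8 + (2 - (4 - 1*6)))*154 = (-8 + (2 - (4 - 6)))*154 = (-8 + (2 - 1*(-2)))*154 = (-8 + (2 + 2))*154 = (-8 + 4)*154 = -4*154 = -616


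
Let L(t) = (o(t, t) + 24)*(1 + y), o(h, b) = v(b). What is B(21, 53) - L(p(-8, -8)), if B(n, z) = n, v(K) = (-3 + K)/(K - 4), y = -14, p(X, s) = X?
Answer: 4139/12 ≈ 344.92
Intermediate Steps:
v(K) = (-3 + K)/(-4 + K)
o(h, b) = (-3 + b)/(-4 + b)
L(t) = -312 - 13*(-3 + t)/(-4 + t) (L(t) = ((-3 + t)/(-4 + t) + 24)*(1 - 14) = (24 + (-3 + t)/(-4 + t))*(-13) = -312 - 13*(-3 + t)/(-4 + t))
B(21, 53) - L(p(-8, -8)) = 21 - 13*(99 - 25*(-8))/(-4 - 8) = 21 - 13*(99 + 200)/(-12) = 21 - 13*(-1)*299/12 = 21 - 1*(-3887/12) = 21 + 3887/12 = 4139/12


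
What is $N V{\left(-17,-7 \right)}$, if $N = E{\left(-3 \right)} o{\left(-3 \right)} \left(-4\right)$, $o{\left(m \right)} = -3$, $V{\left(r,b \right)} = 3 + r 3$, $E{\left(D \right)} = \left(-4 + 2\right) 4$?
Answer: $4608$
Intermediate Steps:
$E{\left(D \right)} = -8$ ($E{\left(D \right)} = \left(-2\right) 4 = -8$)
$V{\left(r,b \right)} = 3 + 3 r$
$N = -96$ ($N = \left(-8\right) \left(-3\right) \left(-4\right) = 24 \left(-4\right) = -96$)
$N V{\left(-17,-7 \right)} = - 96 \left(3 + 3 \left(-17\right)\right) = - 96 \left(3 - 51\right) = \left(-96\right) \left(-48\right) = 4608$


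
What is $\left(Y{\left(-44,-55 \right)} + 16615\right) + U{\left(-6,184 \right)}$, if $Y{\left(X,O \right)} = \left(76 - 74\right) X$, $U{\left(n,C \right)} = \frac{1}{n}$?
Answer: $\frac{99161}{6} \approx 16527.0$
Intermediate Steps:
$Y{\left(X,O \right)} = 2 X$
$\left(Y{\left(-44,-55 \right)} + 16615\right) + U{\left(-6,184 \right)} = \left(2 \left(-44\right) + 16615\right) + \frac{1}{-6} = \left(-88 + 16615\right) - \frac{1}{6} = 16527 - \frac{1}{6} = \frac{99161}{6}$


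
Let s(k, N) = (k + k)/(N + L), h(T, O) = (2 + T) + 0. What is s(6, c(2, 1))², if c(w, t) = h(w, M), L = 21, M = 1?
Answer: 144/625 ≈ 0.23040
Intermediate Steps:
h(T, O) = 2 + T
c(w, t) = 2 + w
s(k, N) = 2*k/(21 + N) (s(k, N) = (k + k)/(N + 21) = (2*k)/(21 + N) = 2*k/(21 + N))
s(6, c(2, 1))² = (2*6/(21 + (2 + 2)))² = (2*6/(21 + 4))² = (2*6/25)² = (2*6*(1/25))² = (12/25)² = 144/625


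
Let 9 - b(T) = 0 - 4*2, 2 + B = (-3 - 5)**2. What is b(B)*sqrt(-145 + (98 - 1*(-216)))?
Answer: 221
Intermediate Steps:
B = 62 (B = -2 + (-3 - 5)**2 = -2 + (-8)**2 = -2 + 64 = 62)
b(T) = 17 (b(T) = 9 - (0 - 4*2) = 9 - (0 - 8) = 9 - 1*(-8) = 9 + 8 = 17)
b(B)*sqrt(-145 + (98 - 1*(-216))) = 17*sqrt(-145 + (98 - 1*(-216))) = 17*sqrt(-145 + (98 + 216)) = 17*sqrt(-145 + 314) = 17*sqrt(169) = 17*13 = 221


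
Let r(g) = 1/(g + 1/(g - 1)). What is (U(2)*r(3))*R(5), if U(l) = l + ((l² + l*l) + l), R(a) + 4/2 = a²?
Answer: 552/7 ≈ 78.857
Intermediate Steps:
r(g) = 1/(g + 1/(-1 + g))
R(a) = -2 + a²
U(l) = 2*l + 2*l² (U(l) = l + ((l² + l²) + l) = l + (2*l² + l) = l + (l + 2*l²) = 2*l + 2*l²)
(U(2)*r(3))*R(5) = ((2*2*(1 + 2))*((-1 + 3)/(1 + 3² - 1*3)))*(-2 + 5²) = ((2*2*3)*(2/(1 + 9 - 3)))*(-2 + 25) = (12*(2/7))*23 = (24/7)*23 = 552/7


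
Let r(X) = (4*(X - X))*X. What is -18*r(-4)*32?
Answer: 0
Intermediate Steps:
r(X) = 0 (r(X) = (4*0)*X = 0*X = 0)
-18*r(-4)*32 = -18*0*32 = 0*32 = 0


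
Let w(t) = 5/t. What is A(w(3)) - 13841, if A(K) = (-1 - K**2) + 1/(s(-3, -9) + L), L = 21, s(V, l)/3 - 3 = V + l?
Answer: -249209/18 ≈ -13845.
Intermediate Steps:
s(V, l) = 9 + 3*V + 3*l (s(V, l) = 9 + 3*(V + l) = 9 + (3*V + 3*l) = 9 + 3*V + 3*l)
A(K) = -7/6 - K**2 (A(K) = (-1 - K**2) + 1/((9 + 3*(-3) + 3*(-9)) + 21) = (-1 - K**2) + 1/((9 - 9 - 27) + 21) = (-1 - K**2) + 1/(-27 + 21) = (-1 - K**2) + 1/(-6) = (-1 - K**2) - 1/6 = -7/6 - K**2)
A(w(3)) - 13841 = (-7/6 - (5/3)**2) - 13841 = (-7/6 - 1*25/9) - 13841 = (-7/6 - 25/9) - 13841 = -71/18 - 13841 = -249209/18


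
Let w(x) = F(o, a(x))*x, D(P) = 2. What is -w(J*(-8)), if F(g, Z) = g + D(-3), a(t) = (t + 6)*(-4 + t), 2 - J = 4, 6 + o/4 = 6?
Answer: -32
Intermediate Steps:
o = 0 (o = -24 + 4*6 = -24 + 24 = 0)
J = -2 (J = 2 - 1*4 = 2 - 4 = -2)
a(t) = (-4 + t)*(6 + t) (a(t) = (6 + t)*(-4 + t) = (-4 + t)*(6 + t))
F(g, Z) = 2 + g (F(g, Z) = g + 2 = 2 + g)
w(x) = 2*x (w(x) = (2 + 0)*x = 2*x)
-w(J*(-8)) = -2*(-2*(-8)) = -2*16 = -1*32 = -32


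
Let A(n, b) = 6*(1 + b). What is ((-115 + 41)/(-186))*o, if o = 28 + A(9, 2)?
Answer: 1702/93 ≈ 18.301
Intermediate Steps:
A(n, b) = 6 + 6*b
o = 46 (o = 28 + (6 + 6*2) = 28 + (6 + 12) = 28 + 18 = 46)
((-115 + 41)/(-186))*o = ((-115 + 41)/(-186))*46 = -74*(-1/186)*46 = (37/93)*46 = 1702/93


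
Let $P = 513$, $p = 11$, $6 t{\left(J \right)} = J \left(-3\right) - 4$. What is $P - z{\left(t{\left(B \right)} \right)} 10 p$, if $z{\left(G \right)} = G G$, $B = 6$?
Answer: $- \frac{8693}{9} \approx -965.89$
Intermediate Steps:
$t{\left(J \right)} = - \frac{2}{3} - \frac{J}{2}$ ($t{\left(J \right)} = \frac{J \left(-3\right) - 4}{6} = \frac{- 3 J - 4}{6} = \frac{-4 - 3 J}{6} = - \frac{2}{3} - \frac{J}{2}$)
$z{\left(G \right)} = G^{2}$
$P - z{\left(t{\left(B \right)} \right)} 10 p = 513 - \left(- \frac{2}{3} - 3\right)^{2} \cdot 10 \cdot 11 = 513 - \left(- \frac{11}{3}\right)^{2} \cdot 10 \cdot 11 = 513 - \frac{121}{9} \cdot 10 \cdot 11 = 513 - \frac{1210}{9} \cdot 11 = 513 - \frac{13310}{9} = - \frac{8693}{9}$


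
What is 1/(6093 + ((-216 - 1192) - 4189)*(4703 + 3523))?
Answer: -1/46034829 ≈ -2.1723e-8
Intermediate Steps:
1/(6093 + ((-216 - 1192) - 4189)*(4703 + 3523)) = 1/(6093 + (-1408 - 4189)*8226) = 1/(6093 - 5597*8226) = 1/(6093 - 46040922) = 1/(-46034829) = -1/46034829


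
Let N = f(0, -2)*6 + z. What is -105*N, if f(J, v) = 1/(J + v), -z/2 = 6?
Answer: 1575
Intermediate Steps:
z = -12 (z = -2*6 = -12)
N = -15 (N = 6/(0 - 2) - 12 = 6/(-2) - 12 = -½*6 - 12 = -3 - 12 = -15)
-105*N = -105*(-15) = 1575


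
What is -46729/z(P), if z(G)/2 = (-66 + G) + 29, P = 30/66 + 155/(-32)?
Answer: 8224304/14569 ≈ 564.51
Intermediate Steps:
P = -1545/352 (P = 30*(1/66) + 155*(-1/32) = 5/11 - 155/32 = -1545/352 ≈ -4.3892)
z(G) = -74 + 2*G (z(G) = 2*((-66 + G) + 29) = 2*(-37 + G) = -74 + 2*G)
-46729/z(P) = -46729/(-74 + 2*(-1545/352)) = -46729/(-74 - 1545/176) = -46729/(-14569/176) = -46729*(-176/14569) = 8224304/14569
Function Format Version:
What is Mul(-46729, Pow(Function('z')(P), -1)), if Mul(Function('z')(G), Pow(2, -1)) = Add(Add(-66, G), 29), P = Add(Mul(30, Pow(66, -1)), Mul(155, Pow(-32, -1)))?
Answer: Rational(8224304, 14569) ≈ 564.51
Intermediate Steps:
P = Rational(-1545, 352) (P = Add(Mul(30, Rational(1, 66)), Mul(155, Rational(-1, 32))) = Add(Rational(5, 11), Rational(-155, 32)) = Rational(-1545, 352) ≈ -4.3892)
Function('z')(G) = Add(-74, Mul(2, G)) (Function('z')(G) = Mul(2, Add(Add(-66, G), 29)) = Mul(2, Add(-37, G)) = Add(-74, Mul(2, G)))
Mul(-46729, Pow(Function('z')(P), -1)) = Mul(-46729, Pow(Add(-74, Mul(2, Rational(-1545, 352))), -1)) = Mul(-46729, Pow(Add(-74, Rational(-1545, 176)), -1)) = Mul(-46729, Pow(Rational(-14569, 176), -1)) = Mul(-46729, Rational(-176, 14569)) = Rational(8224304, 14569)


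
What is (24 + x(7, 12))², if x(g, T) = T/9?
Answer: 5776/9 ≈ 641.78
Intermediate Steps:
x(g, T) = T/9 (x(g, T) = T*(⅑) = T/9)
(24 + x(7, 12))² = (24 + (⅑)*12)² = (24 + 4/3)² = (76/3)² = 5776/9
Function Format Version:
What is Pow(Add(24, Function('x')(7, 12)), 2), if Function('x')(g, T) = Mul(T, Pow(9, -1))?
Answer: Rational(5776, 9) ≈ 641.78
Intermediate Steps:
Function('x')(g, T) = Mul(Rational(1, 9), T) (Function('x')(g, T) = Mul(T, Rational(1, 9)) = Mul(Rational(1, 9), T))
Pow(Add(24, Function('x')(7, 12)), 2) = Pow(Add(24, Mul(Rational(1, 9), 12)), 2) = Pow(Add(24, Rational(4, 3)), 2) = Pow(Rational(76, 3), 2) = Rational(5776, 9)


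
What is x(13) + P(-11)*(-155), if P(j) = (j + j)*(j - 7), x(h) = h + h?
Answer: -61354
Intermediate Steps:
x(h) = 2*h
P(j) = 2*j*(-7 + j) (P(j) = (2*j)*(-7 + j) = 2*j*(-7 + j))
x(13) + P(-11)*(-155) = 2*13 + (2*(-11)*(-7 - 11))*(-155) = 26 + (2*(-11)*(-18))*(-155) = 26 + 396*(-155) = 26 - 61380 = -61354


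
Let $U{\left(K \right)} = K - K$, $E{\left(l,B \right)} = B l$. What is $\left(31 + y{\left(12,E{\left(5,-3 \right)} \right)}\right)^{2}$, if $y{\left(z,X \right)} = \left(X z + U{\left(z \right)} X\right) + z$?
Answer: $18769$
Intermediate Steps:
$U{\left(K \right)} = 0$
$y{\left(z,X \right)} = z + X z$ ($y{\left(z,X \right)} = \left(X z + 0 X\right) + z = \left(X z + 0\right) + z = X z + z = z + X z$)
$\left(31 + y{\left(12,E{\left(5,-3 \right)} \right)}\right)^{2} = \left(31 + 12 \left(1 - 15\right)\right)^{2} = \left(31 + 12 \left(-14\right)\right)^{2} = \left(31 - 168\right)^{2} = \left(-137\right)^{2} = 18769$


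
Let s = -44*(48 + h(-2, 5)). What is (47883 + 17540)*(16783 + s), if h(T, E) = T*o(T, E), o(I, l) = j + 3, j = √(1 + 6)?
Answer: 977092505 + 5757224*√7 ≈ 9.9232e+8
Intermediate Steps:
j = √7 ≈ 2.6458
o(I, l) = 3 + √7 (o(I, l) = √7 + 3 = 3 + √7)
h(T, E) = T*(3 + √7)
s = -1848 + 88*√7 (s = -44*(48 - 2*(3 + √7)) = -44*(48 + (-6 - 2*√7)) = -44*(42 - 2*√7) = -1848 + 88*√7 ≈ -1615.2)
(47883 + 17540)*(16783 + s) = (47883 + 17540)*(16783 + (-1848 + 88*√7)) = 65423*(14935 + 88*√7) = 977092505 + 5757224*√7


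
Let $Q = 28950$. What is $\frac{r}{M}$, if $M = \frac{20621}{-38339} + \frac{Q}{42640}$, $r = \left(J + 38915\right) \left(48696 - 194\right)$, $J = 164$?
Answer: $\frac{309856824784056368}{23063461} \approx 1.3435 \cdot 10^{10}$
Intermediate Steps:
$r = 1895409658$ ($r = \left(164 + 38915\right) \left(48696 - 194\right) = 39079 \cdot 48502 = 1895409658$)
$M = \frac{23063461}{163477496}$ ($M = \frac{20621}{-38339} + \frac{28950}{42640} = 20621 \left(- \frac{1}{38339}\right) + 28950 \cdot \frac{1}{42640} = - \frac{20621}{38339} + \frac{2895}{4264} = \frac{23063461}{163477496} \approx 0.14108$)
$\frac{r}{M} = \frac{1895409658}{\frac{23063461}{163477496}} = 1895409658 \cdot \frac{163477496}{23063461} = \frac{309856824784056368}{23063461}$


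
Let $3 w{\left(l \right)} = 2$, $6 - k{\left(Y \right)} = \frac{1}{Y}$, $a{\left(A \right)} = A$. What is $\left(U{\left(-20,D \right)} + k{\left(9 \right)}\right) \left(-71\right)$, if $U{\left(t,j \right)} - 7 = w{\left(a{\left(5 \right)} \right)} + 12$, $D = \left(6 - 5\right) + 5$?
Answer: $- \frac{16330}{9} \approx -1814.4$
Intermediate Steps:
$k{\left(Y \right)} = 6 - \frac{1}{Y}$
$w{\left(l \right)} = \frac{2}{3}$ ($w{\left(l \right)} = \frac{1}{3} \cdot 2 = \frac{2}{3}$)
$D = 6$ ($D = 1 + 5 = 6$)
$U{\left(t,j \right)} = \frac{59}{3}$ ($U{\left(t,j \right)} = 7 + \left(\frac{2}{3} + 12\right) = 7 + \frac{38}{3} = \frac{59}{3}$)
$\left(U{\left(-20,D \right)} + k{\left(9 \right)}\right) \left(-71\right) = \left(\frac{59}{3} + \left(6 - \frac{1}{9}\right)\right) \left(-71\right) = \left(\frac{59}{3} + \frac{53}{9}\right) \left(-71\right) = \frac{230}{9} \left(-71\right) = - \frac{16330}{9}$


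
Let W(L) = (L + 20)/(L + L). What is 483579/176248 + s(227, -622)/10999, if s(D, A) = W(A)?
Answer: 1654199891255/602889594872 ≈ 2.7438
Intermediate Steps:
W(L) = (20 + L)/(2*L) (W(L) = (20 + L)/((2*L)) = (20 + L)*(1/(2*L)) = (20 + L)/(2*L))
s(D, A) = (20 + A)/(2*A)
483579/176248 + s(227, -622)/10999 = 483579/176248 + ((½)*(20 - 622)/(-622))/10999 = 483579*(1/176248) + ((½)*(-1/622)*(-602))*(1/10999) = 483579/176248 + (301/622)*(1/10999) = 483579/176248 + 301/6841378 = 1654199891255/602889594872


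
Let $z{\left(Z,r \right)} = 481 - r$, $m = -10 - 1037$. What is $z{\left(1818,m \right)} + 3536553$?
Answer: $3538081$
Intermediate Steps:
$m = -1047$ ($m = -10 - 1037 = -1047$)
$z{\left(1818,m \right)} + 3536553 = \left(481 - -1047\right) + 3536553 = \left(481 + 1047\right) + 3536553 = 1528 + 3536553 = 3538081$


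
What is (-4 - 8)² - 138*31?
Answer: -4134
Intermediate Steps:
(-4 - 8)² - 138*31 = (-12)² - 4278 = 144 - 4278 = -4134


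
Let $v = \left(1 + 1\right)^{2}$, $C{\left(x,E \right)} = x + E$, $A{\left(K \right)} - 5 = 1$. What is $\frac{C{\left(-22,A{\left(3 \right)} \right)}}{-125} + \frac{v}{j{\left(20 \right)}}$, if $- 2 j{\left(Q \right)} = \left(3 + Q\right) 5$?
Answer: $\frac{168}{2875} \approx 0.058435$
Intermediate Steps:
$A{\left(K \right)} = 6$ ($A{\left(K \right)} = 5 + 1 = 6$)
$C{\left(x,E \right)} = E + x$
$v = 4$ ($v = 2^{2} = 4$)
$j{\left(Q \right)} = - \frac{15}{2} - \frac{5 Q}{2}$ ($j{\left(Q \right)} = - \frac{\left(3 + Q\right) 5}{2} = - \frac{15 + 5 Q}{2} = - \frac{15}{2} - \frac{5 Q}{2}$)
$\frac{C{\left(-22,A{\left(3 \right)} \right)}}{-125} + \frac{v}{j{\left(20 \right)}} = \frac{6 - 22}{-125} + \frac{4}{- \frac{15}{2} - 50} = \left(-16\right) \left(- \frac{1}{125}\right) + \frac{4}{- \frac{15}{2} - 50} = \frac{16}{125} + \frac{4}{- \frac{115}{2}} = \frac{16}{125} + 4 \left(- \frac{2}{115}\right) = \frac{16}{125} - \frac{8}{115} = \frac{168}{2875}$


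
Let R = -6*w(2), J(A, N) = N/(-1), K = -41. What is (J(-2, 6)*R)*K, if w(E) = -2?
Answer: 2952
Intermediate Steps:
J(A, N) = -N (J(A, N) = N*(-1) = -N)
R = 12 (R = -6*(-2) = 12)
(J(-2, 6)*R)*K = (-1*6*12)*(-41) = -6*12*(-41) = -72*(-41) = 2952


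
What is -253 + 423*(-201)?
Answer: -85276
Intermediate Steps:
-253 + 423*(-201) = -253 - 85023 = -85276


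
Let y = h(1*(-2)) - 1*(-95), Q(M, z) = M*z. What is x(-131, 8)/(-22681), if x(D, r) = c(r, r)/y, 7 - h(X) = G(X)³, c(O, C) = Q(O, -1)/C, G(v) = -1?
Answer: 1/2336143 ≈ 4.2806e-7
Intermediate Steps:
c(O, C) = -O/C (c(O, C) = (O*(-1))/C = (-O)/C = -O/C)
h(X) = 8 (h(X) = 7 - 1*(-1)³ = 7 - 1*(-1) = 7 + 1 = 8)
y = 103 (y = 8 - 1*(-95) = 8 + 95 = 103)
x(D, r) = -1/103 (x(D, r) = -r/r/103 = -1*1/103 = -1/103)
x(-131, 8)/(-22681) = -1/103/(-22681) = -1/103*(-1/22681) = 1/2336143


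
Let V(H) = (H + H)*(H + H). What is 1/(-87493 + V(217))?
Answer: 1/100863 ≈ 9.9144e-6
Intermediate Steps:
V(H) = 4*H**2 (V(H) = (2*H)*(2*H) = 4*H**2)
1/(-87493 + V(217)) = 1/(-87493 + 4*217**2) = 1/(-87493 + 4*47089) = 1/(-87493 + 188356) = 1/100863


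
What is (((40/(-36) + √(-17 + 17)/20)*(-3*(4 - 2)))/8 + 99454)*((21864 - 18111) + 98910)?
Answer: 20420663109/2 ≈ 1.0210e+10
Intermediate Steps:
(((40/(-36) + √(-17 + 17)/20)*(-3*(4 - 2)))/8 + 99454)*((21864 - 18111) + 98910) = (((40*(-1/36) + √0*(1/20))*(-3*2))*(⅛) + 99454)*(3753 + 98910) = (((-10/9 + 0*(1/20))*(-6))*(⅛) + 99454)*102663 = (((-10/9 + 0)*(-6))*(⅛) + 99454)*102663 = (-10/9*(-6)*(⅛) + 99454)*102663 = ((20/3)*(⅛) + 99454)*102663 = (⅚ + 99454)*102663 = (596729/6)*102663 = 20420663109/2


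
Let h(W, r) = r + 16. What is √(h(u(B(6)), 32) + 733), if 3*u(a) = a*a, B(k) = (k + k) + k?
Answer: √781 ≈ 27.946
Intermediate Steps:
B(k) = 3*k (B(k) = 2*k + k = 3*k)
u(a) = a²/3 (u(a) = (a*a)/3 = a²/3)
h(W, r) = 16 + r
√(h(u(B(6)), 32) + 733) = √((16 + 32) + 733) = √(48 + 733) = √781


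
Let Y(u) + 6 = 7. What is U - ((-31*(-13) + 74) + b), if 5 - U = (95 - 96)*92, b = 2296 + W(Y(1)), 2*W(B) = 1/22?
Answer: -117745/44 ≈ -2676.0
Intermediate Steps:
Y(u) = 1 (Y(u) = -6 + 7 = 1)
W(B) = 1/44 (W(B) = (½)/22 = (½)*(1/22) = 1/44)
b = 101025/44 (b = 2296 + 1/44 = 101025/44 ≈ 2296.0)
U = 97 (U = 5 - (95 - 96)*92 = 5 - (-1)*92 = 5 - 1*(-92) = 5 + 92 = 97)
U - ((-31*(-13) + 74) + b) = 97 - ((-31*(-13) + 74) + 101025/44) = 97 - ((403 + 74) + 101025/44) = 97 - (477 + 101025/44) = 97 - 1*122013/44 = 97 - 122013/44 = -117745/44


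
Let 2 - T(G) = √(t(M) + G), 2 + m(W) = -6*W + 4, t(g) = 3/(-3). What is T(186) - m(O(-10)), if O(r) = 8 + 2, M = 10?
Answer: 60 - √185 ≈ 46.399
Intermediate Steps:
O(r) = 10
t(g) = -1 (t(g) = 3*(-⅓) = -1)
m(W) = 2 - 6*W (m(W) = -2 + (-6*W + 4) = -2 + (4 - 6*W) = 2 - 6*W)
T(G) = 2 - √(-1 + G)
T(186) - m(O(-10)) = (2 - √(-1 + 186)) - (2 - 6*10) = (2 - √185) - (2 - 60) = (2 - √185) - 1*(-58) = (2 - √185) + 58 = 60 - √185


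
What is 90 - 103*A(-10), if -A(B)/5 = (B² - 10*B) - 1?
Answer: 102575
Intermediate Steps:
A(B) = 5 - 5*B² + 50*B (A(B) = -5*((B² - 10*B) - 1) = -5*(-1 + B² - 10*B) = 5 - 5*B² + 50*B)
90 - 103*A(-10) = 90 - 103*(5 - 5*(-10)² + 50*(-10)) = 90 - 103*(5 - 5*100 - 500) = 90 - 103*(5 - 500 - 500) = 90 - 103*(-995) = 90 + 102485 = 102575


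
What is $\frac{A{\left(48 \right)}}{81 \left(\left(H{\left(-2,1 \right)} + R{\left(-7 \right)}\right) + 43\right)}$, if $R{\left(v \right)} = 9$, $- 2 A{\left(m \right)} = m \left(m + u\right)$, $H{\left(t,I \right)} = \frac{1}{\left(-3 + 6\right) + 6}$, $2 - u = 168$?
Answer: $\frac{944}{1407} \approx 0.67093$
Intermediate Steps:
$u = -166$ ($u = 2 - 168 = -166$)
$H{\left(t,I \right)} = \frac{1}{9}$ ($H{\left(t,I \right)} = \frac{1}{3 + 6} = \frac{1}{9}$)
$A{\left(m \right)} = - \frac{m \left(-166 + m\right)}{2}$ ($A{\left(m \right)} = - \frac{m \left(m - 166\right)}{2} = - \frac{m \left(-166 + m\right)}{2}$)
$\frac{A{\left(48 \right)}}{81 \left(\left(H{\left(-2,1 \right)} + R{\left(-7 \right)}\right) + 43\right)} = \frac{\frac{1}{2} \cdot 48 \left(166 - 48\right)}{81 \left(\left(\frac{1}{9} + 9\right) + 43\right)} = \frac{\frac{1}{2} \cdot 48 \left(166 - 48\right)}{81 \left(\frac{82}{9} + 43\right)} = \frac{\frac{1}{2} \cdot 48 \cdot 118}{81 \cdot \frac{469}{9}} = \frac{2832}{4221} = 2832 \cdot \frac{1}{4221} = \frac{944}{1407}$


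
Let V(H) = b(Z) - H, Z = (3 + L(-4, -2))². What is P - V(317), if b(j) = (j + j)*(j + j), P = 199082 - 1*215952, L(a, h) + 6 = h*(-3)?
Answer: -16877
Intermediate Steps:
L(a, h) = -6 - 3*h (L(a, h) = -6 + h*(-3) = -6 - 3*h)
P = -16870 (P = 199082 - 215952 = -16870)
Z = 9 (Z = (3 + (-6 - 3*(-2)))² = (3 + (-6 + 6))² = (3 + 0)² = 3² = 9)
b(j) = 4*j² (b(j) = (2*j)*(2*j) = 4*j²)
V(H) = 324 - H (V(H) = 4*9² - H = 4*81 - H = 324 - H)
P - V(317) = -16870 - (324 - 1*317) = -16870 - (324 - 317) = -16870 - 1*7 = -16870 - 7 = -16877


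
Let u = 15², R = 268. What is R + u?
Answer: 493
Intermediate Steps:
u = 225
R + u = 268 + 225 = 493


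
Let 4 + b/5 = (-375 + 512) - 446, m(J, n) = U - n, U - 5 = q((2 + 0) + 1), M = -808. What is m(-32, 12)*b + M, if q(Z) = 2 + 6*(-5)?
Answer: 53967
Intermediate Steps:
q(Z) = -28 (q(Z) = 2 - 30 = -28)
U = -23 (U = 5 - 28 = -23)
m(J, n) = -23 - n
b = -1565 (b = -20 + 5*((-375 + 512) - 446) = -20 + 5*(137 - 446) = -20 + 5*(-309) = -20 - 1545 = -1565)
m(-32, 12)*b + M = (-23 - 1*12)*(-1565) - 808 = (-23 - 12)*(-1565) - 808 = -35*(-1565) - 808 = 54775 - 808 = 53967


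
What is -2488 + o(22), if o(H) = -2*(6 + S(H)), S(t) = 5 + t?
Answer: -2554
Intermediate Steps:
o(H) = -22 - 2*H (o(H) = -2*(6 + (5 + H)) = -2*(11 + H) = -22 - 2*H)
-2488 + o(22) = -2488 + (-22 - 2*22) = -2488 + (-22 - 44) = -2488 - 66 = -2554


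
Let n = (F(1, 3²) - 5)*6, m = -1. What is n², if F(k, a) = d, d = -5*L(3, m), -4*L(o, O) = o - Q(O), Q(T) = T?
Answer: 0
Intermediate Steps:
L(o, O) = -o/4 + O/4 (L(o, O) = -(o - O)/4 = -o/4 + O/4)
d = 5 (d = -5*(-¼*3 + (¼)*(-1)) = -5*(-¾ - ¼) = -5*(-1) = 5)
F(k, a) = 5
n = 0 (n = (5 - 5)*6 = 0*6 = 0)
n² = 0² = 0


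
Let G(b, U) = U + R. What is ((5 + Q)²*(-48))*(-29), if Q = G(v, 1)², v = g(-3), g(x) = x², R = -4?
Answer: 272832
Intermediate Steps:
v = 9 (v = (-3)² = 9)
G(b, U) = -4 + U (G(b, U) = U - 4 = -4 + U)
Q = 9 (Q = (-4 + 1)² = (-3)² = 9)
((5 + Q)²*(-48))*(-29) = ((5 + 9)²*(-48))*(-29) = (14²*(-48))*(-29) = (196*(-48))*(-29) = -9408*(-29) = 272832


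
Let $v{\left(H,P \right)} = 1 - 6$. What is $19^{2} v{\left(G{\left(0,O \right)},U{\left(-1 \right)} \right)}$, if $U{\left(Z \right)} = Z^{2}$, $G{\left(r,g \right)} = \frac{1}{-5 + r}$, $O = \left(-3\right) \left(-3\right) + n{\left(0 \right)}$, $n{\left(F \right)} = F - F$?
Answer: $-1805$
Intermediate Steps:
$n{\left(F \right)} = 0$
$O = 9$ ($O = \left(-3\right) \left(-3\right) + 0 = 9 + 0 = 9$)
$v{\left(H,P \right)} = -5$ ($v{\left(H,P \right)} = 1 - 6 = -5$)
$19^{2} v{\left(G{\left(0,O \right)},U{\left(-1 \right)} \right)} = 19^{2} \left(-5\right) = 361 \left(-5\right) = -1805$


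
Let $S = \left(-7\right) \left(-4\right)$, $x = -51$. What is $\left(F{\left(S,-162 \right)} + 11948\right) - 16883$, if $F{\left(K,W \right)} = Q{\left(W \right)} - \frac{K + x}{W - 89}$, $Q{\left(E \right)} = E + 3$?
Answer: $- \frac{1278617}{251} \approx -5094.1$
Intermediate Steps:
$Q{\left(E \right)} = 3 + E$
$S = 28$
$F{\left(K,W \right)} = 3 + W - \frac{-51 + K}{-89 + W}$ ($F{\left(K,W \right)} = \left(3 + W\right) - \frac{K - 51}{W - 89} = \left(3 + W\right) - \frac{-51 + K}{-89 + W} = 3 + W - \frac{-51 + K}{-89 + W}$)
$\left(F{\left(S,-162 \right)} + 11948\right) - 16883 = \left(\frac{-216 + \left(-162\right)^{2} - 28 - -13932}{-89 - 162} + 11948\right) - 16883 = \left(\frac{-216 + 26244 - 28 + 13932}{-251} + 11948\right) - 16883 = \left(\left(- \frac{1}{251}\right) 39932 + 11948\right) - 16883 = \left(- \frac{39932}{251} + 11948\right) - 16883 = \frac{2959016}{251} - 16883 = - \frac{1278617}{251}$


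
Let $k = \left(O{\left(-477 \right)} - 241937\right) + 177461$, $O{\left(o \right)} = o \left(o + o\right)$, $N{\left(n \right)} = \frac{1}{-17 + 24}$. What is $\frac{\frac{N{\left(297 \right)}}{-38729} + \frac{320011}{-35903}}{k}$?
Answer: $- \frac{885265082}{38792807537931} \approx -2.282 \cdot 10^{-5}$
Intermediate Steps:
$N{\left(n \right)} = \frac{1}{7}$
$O{\left(o \right)} = 2 o^{2}$ ($O{\left(o \right)} = o 2 o = 2 o^{2}$)
$k = 390582$ ($k = \left(2 \left(-477\right)^{2} - 241937\right) + 177461 = \left(2 \cdot 227529 - 241937\right) + 177461 = \left(455058 - 241937\right) + 177461 = 213121 + 177461 = 390582$)
$\frac{\frac{N{\left(297 \right)}}{-38729} + \frac{320011}{-35903}}{k} = \frac{\frac{1}{7 \left(-38729\right)} + \frac{320011}{-35903}}{390582} = \left(\frac{1}{7} \left(- \frac{1}{38729}\right) + 320011 \left(- \frac{1}{35903}\right)\right) \frac{1}{390582} = \left(- \frac{1}{271103} - \frac{320011}{35903}\right) \frac{1}{390582} = \left(- \frac{1770530164}{198641041}\right) \frac{1}{390582} = - \frac{885265082}{38792807537931}$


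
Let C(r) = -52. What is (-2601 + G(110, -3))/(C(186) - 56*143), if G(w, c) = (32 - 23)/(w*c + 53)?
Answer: 27711/85870 ≈ 0.32271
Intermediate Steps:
G(w, c) = 9/(53 + c*w) (G(w, c) = 9/(c*w + 53) = 9/(53 + c*w))
(-2601 + G(110, -3))/(C(186) - 56*143) = (-2601 + 9/(53 - 3*110))/(-52 - 56*143) = (-2601 + 9/(53 - 330))/(-52 - 8008) = (-2601 + 9/(-277))/(-8060) = (-2601 + 9*(-1/277))*(-1/8060) = (-2601 - 9/277)*(-1/8060) = -720486/277*(-1/8060) = 27711/85870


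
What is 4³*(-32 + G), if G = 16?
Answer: -1024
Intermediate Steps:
4³*(-32 + G) = 4³*(-32 + 16) = 64*(-16) = -1024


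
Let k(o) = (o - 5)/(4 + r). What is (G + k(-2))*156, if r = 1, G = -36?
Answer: -29172/5 ≈ -5834.4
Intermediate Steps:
k(o) = -1 + o/5 (k(o) = (o - 5)/(4 + 1) = (-5 + o)/5 = (-5 + o)*(⅕) = -1 + o/5)
(G + k(-2))*156 = (-36 + (-1 + (⅕)*(-2)))*156 = (-36 + (-1 - ⅖))*156 = (-36 - 7/5)*156 = -187/5*156 = -29172/5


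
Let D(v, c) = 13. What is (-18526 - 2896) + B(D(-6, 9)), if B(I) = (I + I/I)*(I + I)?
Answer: -21058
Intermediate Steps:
B(I) = 2*I*(1 + I) (B(I) = (I + 1)*(2*I) = (1 + I)*(2*I) = 2*I*(1 + I))
(-18526 - 2896) + B(D(-6, 9)) = (-18526 - 2896) + 2*13*(1 + 13) = -21422 + 2*13*14 = -21422 + 364 = -21058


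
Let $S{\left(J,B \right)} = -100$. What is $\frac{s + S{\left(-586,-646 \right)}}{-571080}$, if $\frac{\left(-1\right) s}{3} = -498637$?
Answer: $- \frac{1495811}{571080} \approx -2.6193$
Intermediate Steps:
$s = 1495911$ ($s = \left(-3\right) \left(-498637\right) = 1495911$)
$\frac{s + S{\left(-586,-646 \right)}}{-571080} = \frac{1495911 - 100}{-571080} = 1495811 \left(- \frac{1}{571080}\right) = - \frac{1495811}{571080}$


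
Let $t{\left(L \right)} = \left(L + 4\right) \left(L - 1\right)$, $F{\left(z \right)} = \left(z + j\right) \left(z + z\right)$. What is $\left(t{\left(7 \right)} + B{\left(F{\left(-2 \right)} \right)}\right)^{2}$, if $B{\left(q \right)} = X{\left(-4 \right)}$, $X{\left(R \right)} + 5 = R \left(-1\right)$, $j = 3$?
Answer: $4225$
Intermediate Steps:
$F{\left(z \right)} = 2 z \left(3 + z\right)$ ($F{\left(z \right)} = \left(z + 3\right) \left(z + z\right) = \left(3 + z\right) 2 z = 2 z \left(3 + z\right)$)
$t{\left(L \right)} = \left(-1 + L\right) \left(4 + L\right)$ ($t{\left(L \right)} = \left(4 + L\right) \left(-1 + L\right) = \left(-1 + L\right) \left(4 + L\right)$)
$X{\left(R \right)} = -5 - R$ ($X{\left(R \right)} = -5 + R \left(-1\right) = -5 - R$)
$B{\left(q \right)} = -1$ ($B{\left(q \right)} = -5 - -4 = -5 + 4 = -1$)
$\left(t{\left(7 \right)} + B{\left(F{\left(-2 \right)} \right)}\right)^{2} = \left(\left(-4 + 7^{2} + 3 \cdot 7\right) - 1\right)^{2} = \left(\left(-4 + 49 + 21\right) - 1\right)^{2} = \left(66 - 1\right)^{2} = 65^{2} = 4225$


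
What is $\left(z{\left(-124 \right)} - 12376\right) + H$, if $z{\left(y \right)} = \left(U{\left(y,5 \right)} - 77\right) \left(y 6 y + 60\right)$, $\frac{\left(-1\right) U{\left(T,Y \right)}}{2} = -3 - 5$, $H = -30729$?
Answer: $-5674381$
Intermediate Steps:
$U{\left(T,Y \right)} = 16$ ($U{\left(T,Y \right)} = - 2 \left(-3 - 5\right) = \left(-2\right) \left(-8\right) = 16$)
$z{\left(y \right)} = -3660 - 366 y^{2}$ ($z{\left(y \right)} = \left(16 - 77\right) \left(y 6 y + 60\right) = - 61 \left(6 y y + 60\right) = - 61 \left(6 y^{2} + 60\right) = - 61 \left(60 + 6 y^{2}\right) = -3660 - 366 y^{2}$)
$\left(z{\left(-124 \right)} - 12376\right) + H = \left(\left(-3660 - 366 \left(-124\right)^{2}\right) - 12376\right) - 30729 = \left(\left(-3660 - 5627616\right) - 12376\right) - 30729 = \left(-5631276 - 12376\right) - 30729 = -5643652 - 30729 = -5674381$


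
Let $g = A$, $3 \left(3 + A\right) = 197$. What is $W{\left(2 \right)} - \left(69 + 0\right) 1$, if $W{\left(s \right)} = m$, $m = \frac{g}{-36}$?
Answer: $- \frac{1910}{27} \approx -70.741$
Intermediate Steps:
$A = \frac{188}{3}$ ($A = -3 + \frac{1}{3} \cdot 197 = -3 + \frac{197}{3} = \frac{188}{3} \approx 62.667$)
$g = \frac{188}{3} \approx 62.667$
$m = - \frac{47}{27}$ ($m = \frac{188}{3 \left(-36\right)} = \frac{188}{3} \left(- \frac{1}{36}\right) = - \frac{47}{27} \approx -1.7407$)
$W{\left(s \right)} = - \frac{47}{27}$
$W{\left(2 \right)} - \left(69 + 0\right) 1 = - \frac{47}{27} - \left(69 + 0\right) 1 = - \frac{47}{27} - 69 \cdot 1 = - \frac{47}{27} - 69 = - \frac{1910}{27}$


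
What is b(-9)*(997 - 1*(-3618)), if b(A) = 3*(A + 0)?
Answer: -124605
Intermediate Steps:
b(A) = 3*A
b(-9)*(997 - 1*(-3618)) = (3*(-9))*(997 - 1*(-3618)) = -27*(997 + 3618) = -27*4615 = -124605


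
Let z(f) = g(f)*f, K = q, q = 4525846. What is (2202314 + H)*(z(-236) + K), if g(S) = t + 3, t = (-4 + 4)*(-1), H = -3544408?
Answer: -6073160558972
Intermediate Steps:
K = 4525846
t = 0 (t = 0*(-1) = 0)
g(S) = 3 (g(S) = 0 + 3 = 3)
z(f) = 3*f
(2202314 + H)*(z(-236) + K) = (2202314 - 3544408)*(3*(-236) + 4525846) = -1342094*(-708 + 4525846) = -1342094*4525138 = -6073160558972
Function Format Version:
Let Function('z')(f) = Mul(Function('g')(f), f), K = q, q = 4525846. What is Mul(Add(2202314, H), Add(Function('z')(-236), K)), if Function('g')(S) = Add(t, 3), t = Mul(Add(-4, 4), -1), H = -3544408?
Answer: -6073160558972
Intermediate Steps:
K = 4525846
t = 0 (t = Mul(0, -1) = 0)
Function('g')(S) = 3 (Function('g')(S) = Add(0, 3) = 3)
Function('z')(f) = Mul(3, f)
Mul(Add(2202314, H), Add(Function('z')(-236), K)) = Mul(Add(2202314, -3544408), Add(Mul(3, -236), 4525846)) = Mul(-1342094, Add(-708, 4525846)) = Mul(-1342094, 4525138) = -6073160558972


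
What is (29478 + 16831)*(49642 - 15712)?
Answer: 1571264370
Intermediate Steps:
(29478 + 16831)*(49642 - 15712) = 46309*33930 = 1571264370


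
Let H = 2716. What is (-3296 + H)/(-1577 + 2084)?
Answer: -580/507 ≈ -1.1440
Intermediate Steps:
(-3296 + H)/(-1577 + 2084) = (-3296 + 2716)/(-1577 + 2084) = -580/507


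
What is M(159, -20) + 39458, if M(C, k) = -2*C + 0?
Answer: 39140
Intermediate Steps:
M(C, k) = -2*C
M(159, -20) + 39458 = -2*159 + 39458 = -318 + 39458 = 39140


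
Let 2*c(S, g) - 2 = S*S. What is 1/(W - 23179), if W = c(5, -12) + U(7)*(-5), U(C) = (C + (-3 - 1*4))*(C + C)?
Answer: -2/46331 ≈ -4.3168e-5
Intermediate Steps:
c(S, g) = 1 + S²/2 (c(S, g) = 1 + (S*S)/2 = 1 + S²/2)
U(C) = 2*C*(-7 + C) (U(C) = (C + (-3 - 4))*(2*C) = (C - 7)*(2*C) = (-7 + C)*(2*C) = 2*C*(-7 + C))
W = 27/2 (W = (1 + (½)*5²) + (2*7*(-7 + 7))*(-5) = (1 + (½)*25) + (2*7*0)*(-5) = (1 + 25/2) + 0*(-5) = 27/2 + 0 = 27/2 ≈ 13.500)
1/(W - 23179) = 1/(27/2 - 23179) = 1/(-46331/2) = -2/46331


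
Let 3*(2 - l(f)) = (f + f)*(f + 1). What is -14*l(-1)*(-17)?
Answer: 476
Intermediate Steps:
l(f) = 2 - 2*f*(1 + f)/3 (l(f) = 2 - (f + f)*(f + 1)/3 = 2 - 2*f*(1 + f)/3)
-14*l(-1)*(-17) = -14*(2 - ⅔*(-1) - ⅔*(-1)²)*(-17) = -14*(2 + ⅔ - ⅔*1)*(-17) = -14*(2 + ⅔ - ⅔)*(-17) = -14*2*(-17) = -28*(-17) = 476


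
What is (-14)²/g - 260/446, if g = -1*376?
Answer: -23147/20962 ≈ -1.1042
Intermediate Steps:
g = -376
(-14)²/g - 260/446 = (-14)²/(-376) - 260/446 = 196*(-1/376) - 260*1/446 = -49/94 - 130/223 = -23147/20962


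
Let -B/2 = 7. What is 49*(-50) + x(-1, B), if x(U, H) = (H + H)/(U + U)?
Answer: -2436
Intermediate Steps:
B = -14 (B = -2*7 = -14)
x(U, H) = H/U (x(U, H) = (2*H)/((2*U)) = (2*H)*(1/(2*U)) = H/U)
49*(-50) + x(-1, B) = 49*(-50) - 14/(-1) = -2450 - 14*(-1) = -2450 + 14 = -2436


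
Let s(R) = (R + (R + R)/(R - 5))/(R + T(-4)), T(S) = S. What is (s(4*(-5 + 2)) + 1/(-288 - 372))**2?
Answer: 3429904/7868025 ≈ 0.43593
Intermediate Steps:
s(R) = (R + 2*R/(-5 + R))/(-4 + R) (s(R) = (R + (R + R)/(R - 5))/(R - 4) = (R + (2*R)/(-5 + R))/(-4 + R) = (R + 2*R/(-5 + R))/(-4 + R))
(s(4*(-5 + 2)) + 1/(-288 - 372))**2 = ((4*(-5 + 2))*(-3 + 4*(-5 + 2))/(20 + (4*(-5 + 2))**2 - 36*(-5 + 2)) + 1/(-288 - 372))**2 = ((4*(-3))*(-3 + 4*(-3))/(20 + (4*(-3))**2 - 36*(-3)) + 1/(-660))**2 = (-12*(-3 - 12)/(20 + (-12)**2 - 9*(-12)) - 1/660)**2 = (-12*(-15)/(20 + 144 + 108) - 1/660)**2 = (-12*(-15)/272 - 1/660)**2 = (-12*1/272*(-15) - 1/660)**2 = (45/68 - 1/660)**2 = (1852/2805)**2 = 3429904/7868025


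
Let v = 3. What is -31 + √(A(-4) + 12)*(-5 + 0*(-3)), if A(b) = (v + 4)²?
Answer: -31 - 5*√61 ≈ -70.051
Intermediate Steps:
A(b) = 49 (A(b) = (3 + 4)² = 7² = 49)
-31 + √(A(-4) + 12)*(-5 + 0*(-3)) = -31 + √(49 + 12)*(-5 + 0*(-3)) = -31 + √61*(-5 + 0) = -31 + √61*(-5) = -31 - 5*√61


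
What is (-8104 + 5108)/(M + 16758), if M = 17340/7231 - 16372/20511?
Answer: -222175931418/1242850365943 ≈ -0.17876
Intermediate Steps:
M = 237274808/148315041 (M = 17340*(1/7231) - 16372*1/20511 = 17340/7231 - 16372/20511 = 237274808/148315041 ≈ 1.5998)
(-8104 + 5108)/(M + 16758) = (-8104 + 5108)/(237274808/148315041 + 16758) = -2996/2485700731886/148315041 = -2996*148315041/2485700731886 = -222175931418/1242850365943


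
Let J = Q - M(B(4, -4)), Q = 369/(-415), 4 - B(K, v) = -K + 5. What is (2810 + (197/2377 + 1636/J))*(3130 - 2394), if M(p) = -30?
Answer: 60579931329952/28716537 ≈ 2.1096e+6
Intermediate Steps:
B(K, v) = -1 + K (B(K, v) = 4 - (-K + 5) = 4 - (5 - K) = 4 + (-5 + K) = -1 + K)
Q = -369/415 (Q = 369*(-1/415) = -369/415 ≈ -0.88916)
J = 12081/415 (J = -369/415 - 1*(-30) = -369/415 + 30 = 12081/415 ≈ 29.111)
(2810 + (197/2377 + 1636/J))*(3130 - 2394) = (2810 + (197/2377 + 1636/(12081/415)))*(3130 - 2394) = (2810 + (197*(1/2377) + 1636*(415/12081)))*736 = (2810 + (197/2377 + 678940/12081))*736 = (2810 + 1616220337/28716537)*736 = (82309689307/28716537)*736 = 60579931329952/28716537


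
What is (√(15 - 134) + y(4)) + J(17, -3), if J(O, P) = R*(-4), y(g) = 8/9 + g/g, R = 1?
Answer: -19/9 + I*√119 ≈ -2.1111 + 10.909*I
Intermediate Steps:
y(g) = 17/9 (y(g) = 8*(⅑) + 1 = 8/9 + 1 = 17/9)
J(O, P) = -4 (J(O, P) = 1*(-4) = -4)
(√(15 - 134) + y(4)) + J(17, -3) = (√(15 - 134) + 17/9) - 4 = (√(-119) + 17/9) - 4 = (I*√119 + 17/9) - 4 = (17/9 + I*√119) - 4 = -19/9 + I*√119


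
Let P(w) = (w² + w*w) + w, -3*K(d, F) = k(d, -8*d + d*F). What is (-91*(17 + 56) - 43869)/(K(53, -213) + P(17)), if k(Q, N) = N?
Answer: -75768/6749 ≈ -11.227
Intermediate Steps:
K(d, F) = 8*d/3 - F*d/3 (K(d, F) = -(-8*d + d*F)/3 = -(-8*d + F*d)/3 = 8*d/3 - F*d/3)
P(w) = w + 2*w² (P(w) = (w² + w²) + w = 2*w² + w = w + 2*w²)
(-91*(17 + 56) - 43869)/(K(53, -213) + P(17)) = (-91*(17 + 56) - 43869)/((⅓)*53*(8 - 1*(-213)) + 17*(1 + 2*17)) = (-91*73 - 43869)/((⅓)*53*(8 + 213) + 17*(1 + 34)) = (-6643 - 43869)/((⅓)*53*221 + 17*35) = -50512/(11713/3 + 595) = -50512/13498/3 = -50512*3/13498 = -75768/6749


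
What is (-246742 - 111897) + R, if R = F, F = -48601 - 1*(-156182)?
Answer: -251058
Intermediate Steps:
F = 107581 (F = -48601 + 156182 = 107581)
R = 107581
(-246742 - 111897) + R = (-246742 - 111897) + 107581 = -358639 + 107581 = -251058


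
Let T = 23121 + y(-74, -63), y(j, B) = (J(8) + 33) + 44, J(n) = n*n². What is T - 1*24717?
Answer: -1007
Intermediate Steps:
J(n) = n³
y(j, B) = 589 (y(j, B) = (8³ + 33) + 44 = (512 + 33) + 44 = 545 + 44 = 589)
T = 23710 (T = 23121 + 589 = 23710)
T - 1*24717 = 23710 - 1*24717 = 23710 - 24717 = -1007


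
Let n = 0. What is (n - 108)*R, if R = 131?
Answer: -14148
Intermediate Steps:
(n - 108)*R = (0 - 108)*131 = -108*131 = -14148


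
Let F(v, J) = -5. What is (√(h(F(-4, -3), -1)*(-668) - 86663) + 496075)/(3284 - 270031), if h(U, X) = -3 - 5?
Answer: -496075/266747 - I*√81319/266747 ≈ -1.8597 - 0.001069*I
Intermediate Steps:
h(U, X) = -8
(√(h(F(-4, -3), -1)*(-668) - 86663) + 496075)/(3284 - 270031) = (√(-8*(-668) - 86663) + 496075)/(3284 - 270031) = (√(5344 - 86663) + 496075)/(-266747) = (√(-81319) + 496075)*(-1/266747) = (I*√81319 + 496075)*(-1/266747) = (496075 + I*√81319)*(-1/266747) = -496075/266747 - I*√81319/266747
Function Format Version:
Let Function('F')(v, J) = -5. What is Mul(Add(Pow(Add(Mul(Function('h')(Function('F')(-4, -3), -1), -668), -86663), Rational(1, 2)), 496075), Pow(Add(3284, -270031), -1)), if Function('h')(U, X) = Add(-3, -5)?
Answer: Add(Rational(-496075, 266747), Mul(Rational(-1, 266747), I, Pow(81319, Rational(1, 2)))) ≈ Add(-1.8597, Mul(-0.0010690, I))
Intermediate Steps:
Function('h')(U, X) = -8
Mul(Add(Pow(Add(Mul(Function('h')(Function('F')(-4, -3), -1), -668), -86663), Rational(1, 2)), 496075), Pow(Add(3284, -270031), -1)) = Mul(Add(Pow(Add(Mul(-8, -668), -86663), Rational(1, 2)), 496075), Pow(Add(3284, -270031), -1)) = Mul(Add(Pow(Add(5344, -86663), Rational(1, 2)), 496075), Pow(-266747, -1)) = Mul(Add(Pow(-81319, Rational(1, 2)), 496075), Rational(-1, 266747)) = Mul(Add(Mul(I, Pow(81319, Rational(1, 2))), 496075), Rational(-1, 266747)) = Mul(Add(496075, Mul(I, Pow(81319, Rational(1, 2)))), Rational(-1, 266747)) = Add(Rational(-496075, 266747), Mul(Rational(-1, 266747), I, Pow(81319, Rational(1, 2))))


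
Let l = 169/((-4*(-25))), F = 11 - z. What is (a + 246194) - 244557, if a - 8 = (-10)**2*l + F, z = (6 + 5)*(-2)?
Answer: 1847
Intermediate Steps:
z = -22 (z = 11*(-2) = -22)
F = 33 (F = 11 - 1*(-22) = 11 + 22 = 33)
l = 169/100 ≈ 1.6900
a = 210 (a = 8 + ((-10)**2*(169/100) + 33) = 8 + (100*(169/100) + 33) = 8 + (169 + 33) = 8 + 202 = 210)
(a + 246194) - 244557 = (210 + 246194) - 244557 = 246404 - 244557 = 1847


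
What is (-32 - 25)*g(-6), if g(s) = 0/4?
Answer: 0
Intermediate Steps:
g(s) = 0 (g(s) = 0*(1/4) = 0)
(-32 - 25)*g(-6) = (-32 - 25)*0 = -57*0 = 0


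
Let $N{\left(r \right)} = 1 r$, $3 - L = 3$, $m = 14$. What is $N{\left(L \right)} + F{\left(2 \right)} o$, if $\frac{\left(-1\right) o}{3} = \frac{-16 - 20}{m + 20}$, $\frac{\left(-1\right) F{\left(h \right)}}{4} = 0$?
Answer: $0$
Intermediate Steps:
$F{\left(h \right)} = 0$ ($F{\left(h \right)} = \left(-4\right) 0 = 0$)
$L = 0$ ($L = 3 - 3 = 0$)
$o = \frac{54}{17}$ ($o = - 3 \frac{-16 - 20}{14 + 20} = - 3 \left(- \frac{36}{34}\right) = - 3 \left(\left(-36\right) \frac{1}{34}\right) = \left(-3\right) \left(- \frac{18}{17}\right) = \frac{54}{17} \approx 3.1765$)
$N{\left(r \right)} = r$
$N{\left(L \right)} + F{\left(2 \right)} o = 0 + 0 \cdot \frac{54}{17} = 0 + 0 = 0$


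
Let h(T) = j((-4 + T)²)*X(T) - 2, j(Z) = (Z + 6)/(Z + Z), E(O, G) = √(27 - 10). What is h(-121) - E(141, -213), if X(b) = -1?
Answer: -78131/31250 - √17 ≈ -6.6233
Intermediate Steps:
E(O, G) = √17
j(Z) = (6 + Z)/(2*Z) (j(Z) = (6 + Z)/((2*Z)) = (6 + Z)*(1/(2*Z)) = (6 + Z)/(2*Z))
h(T) = -2 - (6 + (-4 + T)²)/(2*(-4 + T)²) (h(T) = ((6 + (-4 + T)²)/(2*((-4 + T)²)))*(-1) - 2 = ((6 + (-4 + T)²)/(2*(-4 + T)²))*(-1) - 2 = -(6 + (-4 + T)²)/(2*(-4 + T)²) - 2 = -2 - (6 + (-4 + T)²)/(2*(-4 + T)²))
h(-121) - E(141, -213) = (-5/2 - 3/(-4 - 121)²) - √17 = (-5/2 - 3/(-125)²) - √17 = (-5/2 - 3*1/15625) - √17 = (-5/2 - 3/15625) - √17 = -78131/31250 - √17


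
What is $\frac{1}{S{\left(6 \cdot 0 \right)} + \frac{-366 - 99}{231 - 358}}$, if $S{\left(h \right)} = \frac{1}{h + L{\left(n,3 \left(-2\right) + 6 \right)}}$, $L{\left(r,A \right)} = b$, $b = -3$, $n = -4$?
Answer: $\frac{381}{1268} \approx 0.30047$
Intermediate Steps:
$L{\left(r,A \right)} = -3$
$S{\left(h \right)} = \frac{1}{-3 + h}$ ($S{\left(h \right)} = \frac{1}{h - 3} = \frac{1}{-3 + h}$)
$\frac{1}{S{\left(6 \cdot 0 \right)} + \frac{-366 - 99}{231 - 358}} = \frac{1}{\frac{1}{-3 + 6 \cdot 0} + \frac{-366 - 99}{231 - 358}} = \frac{1}{\frac{1}{-3 + 0} - \frac{465}{-127}} = \frac{1}{\frac{1}{-3} - - \frac{465}{127}} = \frac{1}{- \frac{1}{3} + \frac{465}{127}} = \frac{1}{\frac{1268}{381}} = \frac{381}{1268}$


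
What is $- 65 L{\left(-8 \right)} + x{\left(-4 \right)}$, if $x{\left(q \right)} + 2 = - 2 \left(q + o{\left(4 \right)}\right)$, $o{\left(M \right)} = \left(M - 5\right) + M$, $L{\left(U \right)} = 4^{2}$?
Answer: $-1040$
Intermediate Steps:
$L{\left(U \right)} = 16$
$o{\left(M \right)} = -5 + 2 M$ ($o{\left(M \right)} = \left(-5 + M\right) + M = -5 + 2 M$)
$x{\left(q \right)} = -8 - 2 q$ ($x{\left(q \right)} = -2 - 2 \left(q + \left(-5 + 2 \cdot 4\right)\right) = -2 - 2 \left(q + \left(-5 + 8\right)\right) = -2 - 2 \left(q + 3\right) = -2 - 2 \left(3 + q\right) = -2 - \left(6 + 2 q\right) = -8 - 2 q$)
$- 65 L{\left(-8 \right)} + x{\left(-4 \right)} = \left(-65\right) 16 - 0 = -1040 + \left(-8 + 8\right) = -1040 + 0 = -1040$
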